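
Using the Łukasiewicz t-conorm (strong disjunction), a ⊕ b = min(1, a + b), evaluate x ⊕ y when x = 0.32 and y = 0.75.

x ⊕ y = min(1, 0.32 + 0.75) = min(1, 1.07) = 1.00
For comparison, the Gödel t-conorm max(a, b) would give 0.75.

1.00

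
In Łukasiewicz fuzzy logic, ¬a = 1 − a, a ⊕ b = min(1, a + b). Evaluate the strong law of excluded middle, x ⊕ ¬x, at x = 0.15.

¬x = 1 − 0.15 = 0.85
x ⊕ ¬x = min(1, 0.15 + 0.85) = min(1, 1.00) = 1.00
(As expected: always 1 in Ł∞ since a ⊕ (1−a) = 1.)

1.00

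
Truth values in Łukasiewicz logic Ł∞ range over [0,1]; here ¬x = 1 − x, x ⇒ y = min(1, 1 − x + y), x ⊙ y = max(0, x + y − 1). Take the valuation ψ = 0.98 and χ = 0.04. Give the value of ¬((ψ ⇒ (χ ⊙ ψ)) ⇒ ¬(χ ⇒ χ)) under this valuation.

χ ⊙ ψ = max(0, 0.04 + 0.98 − 1) = max(0, 0.02) = 0.02
ψ ⇒ (χ ⊙ ψ) = min(1, 1 − 0.98 + 0.02) = min(1, 0.04) = 0.04
χ ⇒ χ = min(1, 1 − 0.04 + 0.04) = min(1, 1.00) = 1.00
¬(χ ⇒ χ) = 1 − 1.00 = 0.00
(ψ ⇒ (χ ⊙ ψ)) ⇒ ¬(χ ⇒ χ) = min(1, 1 − 0.04 + 0.00) = min(1, 0.96) = 0.96
¬((ψ ⇒ (χ ⊙ ψ)) ⇒ ¬(χ ⇒ χ)) = 1 − 0.96 = 0.04

0.04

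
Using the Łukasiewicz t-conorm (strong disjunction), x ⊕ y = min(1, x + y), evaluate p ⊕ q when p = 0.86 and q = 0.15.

p ⊕ q = min(1, 0.86 + 0.15) = min(1, 1.01) = 1.00
For comparison, the Gödel t-conorm max(x, y) would give 0.86.

1.00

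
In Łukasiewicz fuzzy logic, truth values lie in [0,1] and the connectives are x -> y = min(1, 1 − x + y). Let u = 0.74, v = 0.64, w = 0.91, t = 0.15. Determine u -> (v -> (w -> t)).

w -> t = min(1, 1 − 0.91 + 0.15) = min(1, 0.24) = 0.24
v -> (w -> t) = min(1, 1 − 0.64 + 0.24) = min(1, 0.60) = 0.60
u -> (v -> (w -> t)) = min(1, 1 − 0.74 + 0.60) = min(1, 0.86) = 0.86

0.86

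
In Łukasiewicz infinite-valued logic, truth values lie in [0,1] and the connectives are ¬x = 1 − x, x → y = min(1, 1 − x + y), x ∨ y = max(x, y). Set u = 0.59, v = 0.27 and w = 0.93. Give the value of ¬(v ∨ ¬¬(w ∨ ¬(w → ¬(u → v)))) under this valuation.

0.07

u → v = min(1, 1 − 0.59 + 0.27) = min(1, 0.68) = 0.68
¬(u → v) = 1 − 0.68 = 0.32
w → ¬(u → v) = min(1, 1 − 0.93 + 0.32) = min(1, 0.39) = 0.39
¬(w → ¬(u → v)) = 1 − 0.39 = 0.61
w ∨ ¬(w → ¬(u → v)) = max(0.93, 0.61) = 0.93
¬(w ∨ ¬(w → ¬(u → v))) = 1 − 0.93 = 0.07
¬¬(w ∨ ¬(w → ¬(u → v))) = 1 − 0.07 = 0.93
v ∨ ¬¬(w ∨ ¬(w → ¬(u → v))) = max(0.27, 0.93) = 0.93
¬(v ∨ ¬¬(w ∨ ¬(w → ¬(u → v)))) = 1 − 0.93 = 0.07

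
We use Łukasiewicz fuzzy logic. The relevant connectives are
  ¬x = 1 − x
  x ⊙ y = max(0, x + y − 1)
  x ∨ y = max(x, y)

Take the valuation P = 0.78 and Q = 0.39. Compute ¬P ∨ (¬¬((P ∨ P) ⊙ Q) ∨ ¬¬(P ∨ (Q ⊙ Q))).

¬P = 1 − 0.78 = 0.22
P ∨ P = max(0.78, 0.78) = 0.78
(P ∨ P) ⊙ Q = max(0, 0.78 + 0.39 − 1) = max(0, 0.17) = 0.17
¬((P ∨ P) ⊙ Q) = 1 − 0.17 = 0.83
¬¬((P ∨ P) ⊙ Q) = 1 − 0.83 = 0.17
Q ⊙ Q = max(0, 0.39 + 0.39 − 1) = max(0, -0.22) = 0.00
P ∨ (Q ⊙ Q) = max(0.78, 0.00) = 0.78
¬(P ∨ (Q ⊙ Q)) = 1 − 0.78 = 0.22
¬¬(P ∨ (Q ⊙ Q)) = 1 − 0.22 = 0.78
¬¬((P ∨ P) ⊙ Q) ∨ ¬¬(P ∨ (Q ⊙ Q)) = max(0.17, 0.78) = 0.78
¬P ∨ (¬¬((P ∨ P) ⊙ Q) ∨ ¬¬(P ∨ (Q ⊙ Q))) = max(0.22, 0.78) = 0.78

0.78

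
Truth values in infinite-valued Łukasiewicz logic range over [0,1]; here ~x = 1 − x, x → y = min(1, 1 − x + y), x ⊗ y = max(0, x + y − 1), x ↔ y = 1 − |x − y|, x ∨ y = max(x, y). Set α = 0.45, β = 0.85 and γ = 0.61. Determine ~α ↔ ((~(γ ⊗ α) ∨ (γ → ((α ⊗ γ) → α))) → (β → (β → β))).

~α = 1 − 0.45 = 0.55
γ ⊗ α = max(0, 0.61 + 0.45 − 1) = max(0, 0.06) = 0.06
~(γ ⊗ α) = 1 − 0.06 = 0.94
α ⊗ γ = max(0, 0.45 + 0.61 − 1) = max(0, 0.06) = 0.06
(α ⊗ γ) → α = min(1, 1 − 0.06 + 0.45) = min(1, 1.39) = 1.00
γ → ((α ⊗ γ) → α) = min(1, 1 − 0.61 + 1.00) = min(1, 1.39) = 1.00
~(γ ⊗ α) ∨ (γ → ((α ⊗ γ) → α)) = max(0.94, 1.00) = 1.00
β → β = min(1, 1 − 0.85 + 0.85) = min(1, 1.00) = 1.00
β → (β → β) = min(1, 1 − 0.85 + 1.00) = min(1, 1.15) = 1.00
(~(γ ⊗ α) ∨ (γ → ((α ⊗ γ) → α))) → (β → (β → β)) = min(1, 1 − 1.00 + 1.00) = min(1, 1.00) = 1.00
~α ↔ ((~(γ ⊗ α) ∨ (γ → ((α ⊗ γ) → α))) → (β → (β → β))) = 1 − |0.55 − 1.00| = 1 − 0.45 = 0.55

0.55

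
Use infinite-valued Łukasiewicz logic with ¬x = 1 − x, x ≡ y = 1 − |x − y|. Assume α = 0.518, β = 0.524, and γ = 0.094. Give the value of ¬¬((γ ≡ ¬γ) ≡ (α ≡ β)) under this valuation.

0.194

¬γ = 1 − 0.094 = 0.906
γ ≡ ¬γ = 1 − |0.094 − 0.906| = 1 − 0.812 = 0.188
α ≡ β = 1 − |0.518 − 0.524| = 1 − 0.006 = 0.994
(γ ≡ ¬γ) ≡ (α ≡ β) = 1 − |0.188 − 0.994| = 1 − 0.806 = 0.194
¬((γ ≡ ¬γ) ≡ (α ≡ β)) = 1 − 0.194 = 0.806
¬¬((γ ≡ ¬γ) ≡ (α ≡ β)) = 1 − 0.806 = 0.194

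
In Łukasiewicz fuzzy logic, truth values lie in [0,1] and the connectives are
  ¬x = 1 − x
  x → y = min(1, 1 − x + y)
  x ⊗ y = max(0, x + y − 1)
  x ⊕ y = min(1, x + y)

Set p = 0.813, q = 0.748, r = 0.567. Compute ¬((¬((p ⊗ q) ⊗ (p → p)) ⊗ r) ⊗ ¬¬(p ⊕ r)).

p ⊗ q = max(0, 0.813 + 0.748 − 1) = max(0, 0.561) = 0.561
p → p = min(1, 1 − 0.813 + 0.813) = min(1, 1.000) = 1.000
(p ⊗ q) ⊗ (p → p) = max(0, 0.561 + 1.000 − 1) = max(0, 0.561) = 0.561
¬((p ⊗ q) ⊗ (p → p)) = 1 − 0.561 = 0.439
¬((p ⊗ q) ⊗ (p → p)) ⊗ r = max(0, 0.439 + 0.567 − 1) = max(0, 0.006) = 0.006
p ⊕ r = min(1, 0.813 + 0.567) = min(1, 1.380) = 1.000
¬(p ⊕ r) = 1 − 1.000 = 0.000
¬¬(p ⊕ r) = 1 − 0.000 = 1.000
(¬((p ⊗ q) ⊗ (p → p)) ⊗ r) ⊗ ¬¬(p ⊕ r) = max(0, 0.006 + 1.000 − 1) = max(0, 0.006) = 0.006
¬((¬((p ⊗ q) ⊗ (p → p)) ⊗ r) ⊗ ¬¬(p ⊕ r)) = 1 − 0.006 = 0.994

0.994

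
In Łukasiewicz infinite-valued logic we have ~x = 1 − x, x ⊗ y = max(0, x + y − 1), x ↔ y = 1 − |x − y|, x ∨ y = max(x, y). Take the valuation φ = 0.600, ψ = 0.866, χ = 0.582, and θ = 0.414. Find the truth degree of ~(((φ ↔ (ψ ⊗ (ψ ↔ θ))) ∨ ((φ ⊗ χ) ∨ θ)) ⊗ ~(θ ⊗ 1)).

0.600

ψ ↔ θ = 1 − |0.866 − 0.414| = 1 − 0.452 = 0.548
ψ ⊗ (ψ ↔ θ) = max(0, 0.866 + 0.548 − 1) = max(0, 0.414) = 0.414
φ ↔ (ψ ⊗ (ψ ↔ θ)) = 1 − |0.600 − 0.414| = 1 − 0.186 = 0.814
φ ⊗ χ = max(0, 0.600 + 0.582 − 1) = max(0, 0.182) = 0.182
(φ ⊗ χ) ∨ θ = max(0.182, 0.414) = 0.414
(φ ↔ (ψ ⊗ (ψ ↔ θ))) ∨ ((φ ⊗ χ) ∨ θ) = max(0.814, 0.414) = 0.814
θ ⊗ 1 = max(0, 0.414 + 1.000 − 1) = max(0, 0.414) = 0.414
~(θ ⊗ 1) = 1 − 0.414 = 0.586
((φ ↔ (ψ ⊗ (ψ ↔ θ))) ∨ ((φ ⊗ χ) ∨ θ)) ⊗ ~(θ ⊗ 1) = max(0, 0.814 + 0.586 − 1) = max(0, 0.400) = 0.400
~(((φ ↔ (ψ ⊗ (ψ ↔ θ))) ∨ ((φ ⊗ χ) ∨ θ)) ⊗ ~(θ ⊗ 1)) = 1 − 0.400 = 0.600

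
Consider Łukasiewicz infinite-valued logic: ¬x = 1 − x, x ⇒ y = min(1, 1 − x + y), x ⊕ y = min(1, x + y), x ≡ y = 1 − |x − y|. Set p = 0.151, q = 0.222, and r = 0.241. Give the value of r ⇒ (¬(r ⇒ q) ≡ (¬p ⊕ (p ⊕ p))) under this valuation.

0.778

r ⇒ q = min(1, 1 − 0.241 + 0.222) = min(1, 0.981) = 0.981
¬(r ⇒ q) = 1 − 0.981 = 0.019
¬p = 1 − 0.151 = 0.849
p ⊕ p = min(1, 0.151 + 0.151) = min(1, 0.302) = 0.302
¬p ⊕ (p ⊕ p) = min(1, 0.849 + 0.302) = min(1, 1.151) = 1.000
¬(r ⇒ q) ≡ (¬p ⊕ (p ⊕ p)) = 1 − |0.019 − 1.000| = 1 − 0.981 = 0.019
r ⇒ (¬(r ⇒ q) ≡ (¬p ⊕ (p ⊕ p))) = min(1, 1 − 0.241 + 0.019) = min(1, 0.778) = 0.778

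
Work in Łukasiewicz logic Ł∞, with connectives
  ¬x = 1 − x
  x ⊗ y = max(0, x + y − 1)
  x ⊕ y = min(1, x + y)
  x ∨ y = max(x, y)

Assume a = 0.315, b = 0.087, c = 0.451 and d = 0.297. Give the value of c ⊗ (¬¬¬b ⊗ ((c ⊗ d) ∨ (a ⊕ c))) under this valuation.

¬b = 1 − 0.087 = 0.913
¬¬b = 1 − 0.913 = 0.087
¬¬¬b = 1 − 0.087 = 0.913
c ⊗ d = max(0, 0.451 + 0.297 − 1) = max(0, -0.252) = 0.000
a ⊕ c = min(1, 0.315 + 0.451) = min(1, 0.766) = 0.766
(c ⊗ d) ∨ (a ⊕ c) = max(0.000, 0.766) = 0.766
¬¬¬b ⊗ ((c ⊗ d) ∨ (a ⊕ c)) = max(0, 0.913 + 0.766 − 1) = max(0, 0.679) = 0.679
c ⊗ (¬¬¬b ⊗ ((c ⊗ d) ∨ (a ⊕ c))) = max(0, 0.451 + 0.679 − 1) = max(0, 0.130) = 0.130

0.130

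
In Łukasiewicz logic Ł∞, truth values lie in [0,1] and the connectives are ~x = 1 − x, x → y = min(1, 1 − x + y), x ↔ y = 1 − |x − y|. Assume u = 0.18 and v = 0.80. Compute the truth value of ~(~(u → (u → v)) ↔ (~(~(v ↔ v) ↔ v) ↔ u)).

u → v = min(1, 1 − 0.18 + 0.80) = min(1, 1.62) = 1.00
u → (u → v) = min(1, 1 − 0.18 + 1.00) = min(1, 1.82) = 1.00
~(u → (u → v)) = 1 − 1.00 = 0.00
v ↔ v = 1 − |0.80 − 0.80| = 1 − 0.00 = 1.00
~(v ↔ v) = 1 − 1.00 = 0.00
~(v ↔ v) ↔ v = 1 − |0.00 − 0.80| = 1 − 0.80 = 0.20
~(~(v ↔ v) ↔ v) = 1 − 0.20 = 0.80
~(~(v ↔ v) ↔ v) ↔ u = 1 − |0.80 − 0.18| = 1 − 0.62 = 0.38
~(u → (u → v)) ↔ (~(~(v ↔ v) ↔ v) ↔ u) = 1 − |0.00 − 0.38| = 1 − 0.38 = 0.62
~(~(u → (u → v)) ↔ (~(~(v ↔ v) ↔ v) ↔ u)) = 1 − 0.62 = 0.38

0.38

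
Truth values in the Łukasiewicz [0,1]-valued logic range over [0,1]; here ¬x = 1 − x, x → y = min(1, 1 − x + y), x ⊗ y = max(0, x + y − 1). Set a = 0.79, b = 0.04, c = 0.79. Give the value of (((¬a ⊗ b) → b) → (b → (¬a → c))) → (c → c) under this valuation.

1.00

¬a = 1 − 0.79 = 0.21
¬a ⊗ b = max(0, 0.21 + 0.04 − 1) = max(0, -0.75) = 0.00
(¬a ⊗ b) → b = min(1, 1 − 0.00 + 0.04) = min(1, 1.04) = 1.00
¬a → c = min(1, 1 − 0.21 + 0.79) = min(1, 1.58) = 1.00
b → (¬a → c) = min(1, 1 − 0.04 + 1.00) = min(1, 1.96) = 1.00
((¬a ⊗ b) → b) → (b → (¬a → c)) = min(1, 1 − 1.00 + 1.00) = min(1, 1.00) = 1.00
c → c = min(1, 1 − 0.79 + 0.79) = min(1, 1.00) = 1.00
(((¬a ⊗ b) → b) → (b → (¬a → c))) → (c → c) = min(1, 1 − 1.00 + 1.00) = min(1, 1.00) = 1.00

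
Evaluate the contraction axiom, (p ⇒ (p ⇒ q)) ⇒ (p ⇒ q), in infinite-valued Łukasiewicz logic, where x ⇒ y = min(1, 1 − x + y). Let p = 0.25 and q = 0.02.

0.77

p ⇒ q = min(1, 1 − 0.25 + 0.02) = min(1, 0.77) = 0.77
p ⇒ (p ⇒ q) = min(1, 1 − 0.25 + 0.77) = min(1, 1.52) = 1.00
(p ⇒ (p ⇒ q)) ⇒ (p ⇒ q) = min(1, 1 − 1.00 + 0.77) = min(1, 0.77) = 0.77
(The value 0.77 < 1 shows this instance is not satisfied; fails in Ł∞ (the t-norm is not idempotent).)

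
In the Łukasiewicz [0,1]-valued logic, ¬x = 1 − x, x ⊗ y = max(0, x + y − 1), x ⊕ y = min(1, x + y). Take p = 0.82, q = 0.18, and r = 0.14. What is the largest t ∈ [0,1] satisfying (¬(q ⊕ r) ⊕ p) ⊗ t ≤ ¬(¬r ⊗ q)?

q ⊕ r = min(1, 0.18 + 0.14) = min(1, 0.32) = 0.32
¬(q ⊕ r) = 1 − 0.32 = 0.68
¬(q ⊕ r) ⊕ p = min(1, 0.68 + 0.82) = min(1, 1.50) = 1.00
So the left factor is ¬(q ⊕ r) ⊕ p = 1.00.
¬r = 1 − 0.14 = 0.86
¬r ⊗ q = max(0, 0.86 + 0.18 − 1) = max(0, 0.04) = 0.04
¬(¬r ⊗ q) = 1 − 0.04 = 0.96
So the right-hand bound is ¬(¬r ⊗ q) = 0.96.
The residuum of the Łukasiewicz t-norm gives the supremum: min(1, 1 − 1.00 + 0.96).
1 − 1.00 + 0.96 = 0.96, so t = min(1, 0.96) = 0.96.
Check: 1.00 ⊗ 0.96 = max(0, 0.96) = 0.96 ≤ 0.96.

0.96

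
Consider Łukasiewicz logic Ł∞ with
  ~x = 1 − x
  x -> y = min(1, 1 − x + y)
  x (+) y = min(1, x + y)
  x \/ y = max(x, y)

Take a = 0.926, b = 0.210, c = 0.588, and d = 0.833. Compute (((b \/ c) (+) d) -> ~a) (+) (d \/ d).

b \/ c = max(0.210, 0.588) = 0.588
(b \/ c) (+) d = min(1, 0.588 + 0.833) = min(1, 1.421) = 1.000
~a = 1 − 0.926 = 0.074
((b \/ c) (+) d) -> ~a = min(1, 1 − 1.000 + 0.074) = min(1, 0.074) = 0.074
d \/ d = max(0.833, 0.833) = 0.833
(((b \/ c) (+) d) -> ~a) (+) (d \/ d) = min(1, 0.074 + 0.833) = min(1, 0.907) = 0.907

0.907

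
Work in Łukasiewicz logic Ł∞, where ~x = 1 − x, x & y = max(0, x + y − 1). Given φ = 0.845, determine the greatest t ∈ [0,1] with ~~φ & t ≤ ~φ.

~φ = 1 − 0.845 = 0.155
~~φ = 1 − 0.155 = 0.845
So the left factor is ~~φ = 0.845.
So the right-hand bound is ~φ = 0.155.
The residuum of the Łukasiewicz t-norm gives the supremum: min(1, 1 − 0.845 + 0.155).
1 − 0.845 + 0.155 = 0.310, so t = min(1, 0.310) = 0.310.
Check: 0.845 & 0.310 = max(0, 0.155) = 0.155 ≤ 0.155.

0.310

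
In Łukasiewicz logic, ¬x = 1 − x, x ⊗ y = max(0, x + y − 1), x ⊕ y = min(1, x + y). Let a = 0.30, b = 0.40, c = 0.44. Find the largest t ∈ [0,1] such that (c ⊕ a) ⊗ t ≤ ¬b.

0.86

c ⊕ a = min(1, 0.44 + 0.30) = min(1, 0.74) = 0.74
So the left factor is c ⊕ a = 0.74.
¬b = 1 − 0.40 = 0.60
So the right-hand bound is ¬b = 0.60.
The residuum of the Łukasiewicz t-norm gives the supremum: min(1, 1 − 0.74 + 0.60).
1 − 0.74 + 0.60 = 0.86, so t = min(1, 0.86) = 0.86.
Check: 0.74 ⊗ 0.86 = max(0, 0.60) = 0.60 ≤ 0.60.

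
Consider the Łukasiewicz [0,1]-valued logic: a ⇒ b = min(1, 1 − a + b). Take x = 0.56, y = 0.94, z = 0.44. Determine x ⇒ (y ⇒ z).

0.94

y ⇒ z = min(1, 1 − 0.94 + 0.44) = min(1, 0.50) = 0.50
x ⇒ (y ⇒ z) = min(1, 1 − 0.56 + 0.50) = min(1, 0.94) = 0.94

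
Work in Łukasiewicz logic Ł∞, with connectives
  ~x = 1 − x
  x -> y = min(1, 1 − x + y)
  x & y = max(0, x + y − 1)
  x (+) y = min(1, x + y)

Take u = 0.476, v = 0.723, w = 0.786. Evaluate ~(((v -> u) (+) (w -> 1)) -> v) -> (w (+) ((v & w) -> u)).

v -> u = min(1, 1 − 0.723 + 0.476) = min(1, 0.753) = 0.753
w -> 1 = min(1, 1 − 0.786 + 1.000) = min(1, 1.214) = 1.000
(v -> u) (+) (w -> 1) = min(1, 0.753 + 1.000) = min(1, 1.753) = 1.000
((v -> u) (+) (w -> 1)) -> v = min(1, 1 − 1.000 + 0.723) = min(1, 0.723) = 0.723
~(((v -> u) (+) (w -> 1)) -> v) = 1 − 0.723 = 0.277
v & w = max(0, 0.723 + 0.786 − 1) = max(0, 0.509) = 0.509
(v & w) -> u = min(1, 1 − 0.509 + 0.476) = min(1, 0.967) = 0.967
w (+) ((v & w) -> u) = min(1, 0.786 + 0.967) = min(1, 1.753) = 1.000
~(((v -> u) (+) (w -> 1)) -> v) -> (w (+) ((v & w) -> u)) = min(1, 1 − 0.277 + 1.000) = min(1, 1.723) = 1.000

1.000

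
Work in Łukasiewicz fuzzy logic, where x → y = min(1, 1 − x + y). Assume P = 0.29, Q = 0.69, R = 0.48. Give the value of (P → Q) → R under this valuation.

P → Q = min(1, 1 − 0.29 + 0.69) = min(1, 1.40) = 1.00
(P → Q) → R = min(1, 1 − 1.00 + 0.48) = min(1, 0.48) = 0.48

0.48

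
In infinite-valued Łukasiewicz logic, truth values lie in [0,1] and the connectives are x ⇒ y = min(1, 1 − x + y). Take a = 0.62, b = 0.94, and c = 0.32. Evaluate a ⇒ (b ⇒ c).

b ⇒ c = min(1, 1 − 0.94 + 0.32) = min(1, 0.38) = 0.38
a ⇒ (b ⇒ c) = min(1, 1 − 0.62 + 0.38) = min(1, 0.76) = 0.76

0.76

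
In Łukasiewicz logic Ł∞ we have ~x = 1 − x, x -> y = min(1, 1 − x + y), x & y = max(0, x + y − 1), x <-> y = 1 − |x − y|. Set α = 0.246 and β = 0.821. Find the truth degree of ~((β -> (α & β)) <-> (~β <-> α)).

0.687

α & β = max(0, 0.246 + 0.821 − 1) = max(0, 0.067) = 0.067
β -> (α & β) = min(1, 1 − 0.821 + 0.067) = min(1, 0.246) = 0.246
~β = 1 − 0.821 = 0.179
~β <-> α = 1 − |0.179 − 0.246| = 1 − 0.067 = 0.933
(β -> (α & β)) <-> (~β <-> α) = 1 − |0.246 − 0.933| = 1 − 0.687 = 0.313
~((β -> (α & β)) <-> (~β <-> α)) = 1 − 0.313 = 0.687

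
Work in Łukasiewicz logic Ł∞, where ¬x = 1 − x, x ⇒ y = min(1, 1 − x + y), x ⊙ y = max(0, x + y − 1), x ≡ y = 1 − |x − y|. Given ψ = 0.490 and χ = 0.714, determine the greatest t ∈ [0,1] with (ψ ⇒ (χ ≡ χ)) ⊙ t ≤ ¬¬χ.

0.714

χ ≡ χ = 1 − |0.714 − 0.714| = 1 − 0.000 = 1.000
ψ ⇒ (χ ≡ χ) = min(1, 1 − 0.490 + 1.000) = min(1, 1.510) = 1.000
So the left factor is ψ ⇒ (χ ≡ χ) = 1.000.
¬χ = 1 − 0.714 = 0.286
¬¬χ = 1 − 0.286 = 0.714
So the right-hand bound is ¬¬χ = 0.714.
The residuum of the Łukasiewicz t-norm gives the supremum: min(1, 1 − 1.000 + 0.714).
1 − 1.000 + 0.714 = 0.714, so t = min(1, 0.714) = 0.714.
Check: 1.000 ⊙ 0.714 = max(0, 0.714) = 0.714 ≤ 0.714.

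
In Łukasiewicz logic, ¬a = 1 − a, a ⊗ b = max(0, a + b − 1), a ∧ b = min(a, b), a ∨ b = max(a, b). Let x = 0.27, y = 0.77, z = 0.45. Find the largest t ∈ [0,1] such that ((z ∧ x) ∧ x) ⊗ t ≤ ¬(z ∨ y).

0.96

z ∧ x = min(0.45, 0.27) = 0.27
(z ∧ x) ∧ x = min(0.27, 0.27) = 0.27
So the left factor is (z ∧ x) ∧ x = 0.27.
z ∨ y = max(0.45, 0.77) = 0.77
¬(z ∨ y) = 1 − 0.77 = 0.23
So the right-hand bound is ¬(z ∨ y) = 0.23.
The residuum of the Łukasiewicz t-norm gives the supremum: min(1, 1 − 0.27 + 0.23).
1 − 0.27 + 0.23 = 0.96, so t = min(1, 0.96) = 0.96.
Check: 0.27 ⊗ 0.96 = max(0, 0.23) = 0.23 ≤ 0.23.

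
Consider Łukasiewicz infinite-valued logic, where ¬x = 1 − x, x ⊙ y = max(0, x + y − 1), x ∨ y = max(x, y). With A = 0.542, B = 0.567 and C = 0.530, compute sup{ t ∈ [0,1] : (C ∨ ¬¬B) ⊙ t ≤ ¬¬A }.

¬B = 1 − 0.567 = 0.433
¬¬B = 1 − 0.433 = 0.567
C ∨ ¬¬B = max(0.530, 0.567) = 0.567
So the left factor is C ∨ ¬¬B = 0.567.
¬A = 1 − 0.542 = 0.458
¬¬A = 1 − 0.458 = 0.542
So the right-hand bound is ¬¬A = 0.542.
The residuum of the Łukasiewicz t-norm gives the supremum: min(1, 1 − 0.567 + 0.542).
1 − 0.567 + 0.542 = 0.975, so t = min(1, 0.975) = 0.975.
Check: 0.567 ⊙ 0.975 = max(0, 0.542) = 0.542 ≤ 0.542.

0.975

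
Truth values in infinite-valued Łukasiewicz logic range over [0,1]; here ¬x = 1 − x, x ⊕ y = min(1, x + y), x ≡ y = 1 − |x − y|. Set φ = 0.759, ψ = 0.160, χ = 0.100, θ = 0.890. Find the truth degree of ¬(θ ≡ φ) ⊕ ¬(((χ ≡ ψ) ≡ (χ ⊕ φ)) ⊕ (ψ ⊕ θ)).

θ ≡ φ = 1 − |0.890 − 0.759| = 1 − 0.131 = 0.869
¬(θ ≡ φ) = 1 − 0.869 = 0.131
χ ≡ ψ = 1 − |0.100 − 0.160| = 1 − 0.060 = 0.940
χ ⊕ φ = min(1, 0.100 + 0.759) = min(1, 0.859) = 0.859
(χ ≡ ψ) ≡ (χ ⊕ φ) = 1 − |0.940 − 0.859| = 1 − 0.081 = 0.919
ψ ⊕ θ = min(1, 0.160 + 0.890) = min(1, 1.050) = 1.000
((χ ≡ ψ) ≡ (χ ⊕ φ)) ⊕ (ψ ⊕ θ) = min(1, 0.919 + 1.000) = min(1, 1.919) = 1.000
¬(((χ ≡ ψ) ≡ (χ ⊕ φ)) ⊕ (ψ ⊕ θ)) = 1 − 1.000 = 0.000
¬(θ ≡ φ) ⊕ ¬(((χ ≡ ψ) ≡ (χ ⊕ φ)) ⊕ (ψ ⊕ θ)) = min(1, 0.131 + 0.000) = min(1, 0.131) = 0.131

0.131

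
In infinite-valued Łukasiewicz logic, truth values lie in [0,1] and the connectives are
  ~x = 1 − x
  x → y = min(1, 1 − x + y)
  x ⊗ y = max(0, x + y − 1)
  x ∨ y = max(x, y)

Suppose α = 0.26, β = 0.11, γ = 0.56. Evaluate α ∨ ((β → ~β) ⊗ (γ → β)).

0.55

~β = 1 − 0.11 = 0.89
β → ~β = min(1, 1 − 0.11 + 0.89) = min(1, 1.78) = 1.00
γ → β = min(1, 1 − 0.56 + 0.11) = min(1, 0.55) = 0.55
(β → ~β) ⊗ (γ → β) = max(0, 1.00 + 0.55 − 1) = max(0, 0.55) = 0.55
α ∨ ((β → ~β) ⊗ (γ → β)) = max(0.26, 0.55) = 0.55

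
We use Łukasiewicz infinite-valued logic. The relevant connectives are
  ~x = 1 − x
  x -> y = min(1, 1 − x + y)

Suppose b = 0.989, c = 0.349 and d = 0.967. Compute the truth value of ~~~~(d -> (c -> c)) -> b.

0.989

c -> c = min(1, 1 − 0.349 + 0.349) = min(1, 1.000) = 1.000
d -> (c -> c) = min(1, 1 − 0.967 + 1.000) = min(1, 1.033) = 1.000
~(d -> (c -> c)) = 1 − 1.000 = 0.000
~~(d -> (c -> c)) = 1 − 0.000 = 1.000
~~~(d -> (c -> c)) = 1 − 1.000 = 0.000
~~~~(d -> (c -> c)) = 1 − 0.000 = 1.000
~~~~(d -> (c -> c)) -> b = min(1, 1 − 1.000 + 0.989) = min(1, 0.989) = 0.989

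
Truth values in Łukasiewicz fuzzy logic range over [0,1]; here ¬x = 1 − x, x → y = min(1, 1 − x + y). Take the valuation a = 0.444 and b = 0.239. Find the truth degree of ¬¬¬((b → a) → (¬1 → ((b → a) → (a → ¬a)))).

b → a = min(1, 1 − 0.239 + 0.444) = min(1, 1.205) = 1.000
¬1 = 1 − 1.000 = 0.000
¬a = 1 − 0.444 = 0.556
a → ¬a = min(1, 1 − 0.444 + 0.556) = min(1, 1.112) = 1.000
(b → a) → (a → ¬a) = min(1, 1 − 1.000 + 1.000) = min(1, 1.000) = 1.000
¬1 → ((b → a) → (a → ¬a)) = min(1, 1 − 0.000 + 1.000) = min(1, 2.000) = 1.000
(b → a) → (¬1 → ((b → a) → (a → ¬a))) = min(1, 1 − 1.000 + 1.000) = min(1, 1.000) = 1.000
¬((b → a) → (¬1 → ((b → a) → (a → ¬a)))) = 1 − 1.000 = 0.000
¬¬((b → a) → (¬1 → ((b → a) → (a → ¬a)))) = 1 − 0.000 = 1.000
¬¬¬((b → a) → (¬1 → ((b → a) → (a → ¬a)))) = 1 − 1.000 = 0.000

0.000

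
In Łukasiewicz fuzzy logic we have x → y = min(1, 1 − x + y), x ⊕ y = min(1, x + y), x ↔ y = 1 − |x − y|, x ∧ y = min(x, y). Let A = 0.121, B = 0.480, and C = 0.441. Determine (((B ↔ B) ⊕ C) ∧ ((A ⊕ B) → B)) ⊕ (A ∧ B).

B ↔ B = 1 − |0.480 − 0.480| = 1 − 0.000 = 1.000
(B ↔ B) ⊕ C = min(1, 1.000 + 0.441) = min(1, 1.441) = 1.000
A ⊕ B = min(1, 0.121 + 0.480) = min(1, 0.601) = 0.601
(A ⊕ B) → B = min(1, 1 − 0.601 + 0.480) = min(1, 0.879) = 0.879
((B ↔ B) ⊕ C) ∧ ((A ⊕ B) → B) = min(1.000, 0.879) = 0.879
A ∧ B = min(0.121, 0.480) = 0.121
(((B ↔ B) ⊕ C) ∧ ((A ⊕ B) → B)) ⊕ (A ∧ B) = min(1, 0.879 + 0.121) = min(1, 1.000) = 1.000

1.000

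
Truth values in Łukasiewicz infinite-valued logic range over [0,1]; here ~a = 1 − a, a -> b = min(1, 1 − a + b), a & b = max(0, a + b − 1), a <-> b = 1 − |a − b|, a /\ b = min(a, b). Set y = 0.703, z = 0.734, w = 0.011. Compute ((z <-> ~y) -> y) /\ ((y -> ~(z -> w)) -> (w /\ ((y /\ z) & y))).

~y = 1 − 0.703 = 0.297
z <-> ~y = 1 − |0.734 − 0.297| = 1 − 0.437 = 0.563
(z <-> ~y) -> y = min(1, 1 − 0.563 + 0.703) = min(1, 1.140) = 1.000
z -> w = min(1, 1 − 0.734 + 0.011) = min(1, 0.277) = 0.277
~(z -> w) = 1 − 0.277 = 0.723
y -> ~(z -> w) = min(1, 1 − 0.703 + 0.723) = min(1, 1.020) = 1.000
y /\ z = min(0.703, 0.734) = 0.703
(y /\ z) & y = max(0, 0.703 + 0.703 − 1) = max(0, 0.406) = 0.406
w /\ ((y /\ z) & y) = min(0.011, 0.406) = 0.011
(y -> ~(z -> w)) -> (w /\ ((y /\ z) & y)) = min(1, 1 − 1.000 + 0.011) = min(1, 0.011) = 0.011
((z <-> ~y) -> y) /\ ((y -> ~(z -> w)) -> (w /\ ((y /\ z) & y))) = min(1.000, 0.011) = 0.011

0.011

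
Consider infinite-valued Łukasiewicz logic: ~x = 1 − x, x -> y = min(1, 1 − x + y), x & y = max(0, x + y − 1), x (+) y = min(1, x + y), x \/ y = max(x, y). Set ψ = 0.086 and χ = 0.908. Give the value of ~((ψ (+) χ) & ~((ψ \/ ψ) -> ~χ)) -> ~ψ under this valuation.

ψ (+) χ = min(1, 0.086 + 0.908) = min(1, 0.994) = 0.994
ψ \/ ψ = max(0.086, 0.086) = 0.086
~χ = 1 − 0.908 = 0.092
(ψ \/ ψ) -> ~χ = min(1, 1 − 0.086 + 0.092) = min(1, 1.006) = 1.000
~((ψ \/ ψ) -> ~χ) = 1 − 1.000 = 0.000
(ψ (+) χ) & ~((ψ \/ ψ) -> ~χ) = max(0, 0.994 + 0.000 − 1) = max(0, -0.006) = 0.000
~((ψ (+) χ) & ~((ψ \/ ψ) -> ~χ)) = 1 − 0.000 = 1.000
~ψ = 1 − 0.086 = 0.914
~((ψ (+) χ) & ~((ψ \/ ψ) -> ~χ)) -> ~ψ = min(1, 1 − 1.000 + 0.914) = min(1, 0.914) = 0.914

0.914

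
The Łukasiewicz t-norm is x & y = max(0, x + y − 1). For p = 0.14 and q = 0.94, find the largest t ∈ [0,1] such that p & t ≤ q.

1.00

The residuum of the Łukasiewicz t-norm gives the supremum: min(1, 1 − 0.14 + 0.94).
1 − 0.14 + 0.94 = 1.80, so t = min(1, 1.80) = 1.00.
Check: 0.14 & 1.00 = max(0, 0.14) = 0.14 ≤ 0.94.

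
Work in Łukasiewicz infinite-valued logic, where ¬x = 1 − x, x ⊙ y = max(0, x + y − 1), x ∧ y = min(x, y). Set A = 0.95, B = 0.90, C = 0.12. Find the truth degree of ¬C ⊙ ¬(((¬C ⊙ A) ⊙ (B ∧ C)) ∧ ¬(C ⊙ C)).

¬C = 1 − 0.12 = 0.88
¬C ⊙ A = max(0, 0.88 + 0.95 − 1) = max(0, 0.83) = 0.83
B ∧ C = min(0.90, 0.12) = 0.12
(¬C ⊙ A) ⊙ (B ∧ C) = max(0, 0.83 + 0.12 − 1) = max(0, -0.05) = 0.00
C ⊙ C = max(0, 0.12 + 0.12 − 1) = max(0, -0.76) = 0.00
¬(C ⊙ C) = 1 − 0.00 = 1.00
((¬C ⊙ A) ⊙ (B ∧ C)) ∧ ¬(C ⊙ C) = min(0.00, 1.00) = 0.00
¬(((¬C ⊙ A) ⊙ (B ∧ C)) ∧ ¬(C ⊙ C)) = 1 − 0.00 = 1.00
¬C ⊙ ¬(((¬C ⊙ A) ⊙ (B ∧ C)) ∧ ¬(C ⊙ C)) = max(0, 0.88 + 1.00 − 1) = max(0, 0.88) = 0.88

0.88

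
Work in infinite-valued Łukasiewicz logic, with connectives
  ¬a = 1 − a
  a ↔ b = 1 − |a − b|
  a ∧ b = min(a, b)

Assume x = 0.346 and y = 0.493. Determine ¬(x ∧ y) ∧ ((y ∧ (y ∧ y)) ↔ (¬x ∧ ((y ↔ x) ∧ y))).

0.654

x ∧ y = min(0.346, 0.493) = 0.346
¬(x ∧ y) = 1 − 0.346 = 0.654
y ∧ y = min(0.493, 0.493) = 0.493
y ∧ (y ∧ y) = min(0.493, 0.493) = 0.493
¬x = 1 − 0.346 = 0.654
y ↔ x = 1 − |0.493 − 0.346| = 1 − 0.147 = 0.853
(y ↔ x) ∧ y = min(0.853, 0.493) = 0.493
¬x ∧ ((y ↔ x) ∧ y) = min(0.654, 0.493) = 0.493
(y ∧ (y ∧ y)) ↔ (¬x ∧ ((y ↔ x) ∧ y)) = 1 − |0.493 − 0.493| = 1 − 0.000 = 1.000
¬(x ∧ y) ∧ ((y ∧ (y ∧ y)) ↔ (¬x ∧ ((y ↔ x) ∧ y))) = min(0.654, 1.000) = 0.654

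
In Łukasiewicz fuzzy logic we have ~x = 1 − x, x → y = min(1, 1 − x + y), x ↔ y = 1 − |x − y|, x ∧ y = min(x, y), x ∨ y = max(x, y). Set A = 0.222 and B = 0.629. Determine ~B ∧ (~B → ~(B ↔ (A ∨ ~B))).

~B = 1 − 0.629 = 0.371
A ∨ ~B = max(0.222, 0.371) = 0.371
B ↔ (A ∨ ~B) = 1 − |0.629 − 0.371| = 1 − 0.258 = 0.742
~(B ↔ (A ∨ ~B)) = 1 − 0.742 = 0.258
~B → ~(B ↔ (A ∨ ~B)) = min(1, 1 − 0.371 + 0.258) = min(1, 0.887) = 0.887
~B ∧ (~B → ~(B ↔ (A ∨ ~B))) = min(0.371, 0.887) = 0.371

0.371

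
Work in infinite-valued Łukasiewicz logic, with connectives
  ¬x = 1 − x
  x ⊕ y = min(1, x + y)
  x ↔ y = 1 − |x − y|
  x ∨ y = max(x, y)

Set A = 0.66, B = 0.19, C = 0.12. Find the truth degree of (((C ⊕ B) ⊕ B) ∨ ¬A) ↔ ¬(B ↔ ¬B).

0.88

C ⊕ B = min(1, 0.12 + 0.19) = min(1, 0.31) = 0.31
(C ⊕ B) ⊕ B = min(1, 0.31 + 0.19) = min(1, 0.50) = 0.50
¬A = 1 − 0.66 = 0.34
((C ⊕ B) ⊕ B) ∨ ¬A = max(0.50, 0.34) = 0.50
¬B = 1 − 0.19 = 0.81
B ↔ ¬B = 1 − |0.19 − 0.81| = 1 − 0.62 = 0.38
¬(B ↔ ¬B) = 1 − 0.38 = 0.62
(((C ⊕ B) ⊕ B) ∨ ¬A) ↔ ¬(B ↔ ¬B) = 1 − |0.50 − 0.62| = 1 − 0.12 = 0.88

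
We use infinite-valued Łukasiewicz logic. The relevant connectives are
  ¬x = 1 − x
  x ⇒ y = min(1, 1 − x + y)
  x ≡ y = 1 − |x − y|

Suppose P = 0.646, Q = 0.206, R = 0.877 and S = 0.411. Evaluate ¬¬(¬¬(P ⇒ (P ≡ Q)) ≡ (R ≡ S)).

0.620

P ≡ Q = 1 − |0.646 − 0.206| = 1 − 0.440 = 0.560
P ⇒ (P ≡ Q) = min(1, 1 − 0.646 + 0.560) = min(1, 0.914) = 0.914
¬(P ⇒ (P ≡ Q)) = 1 − 0.914 = 0.086
¬¬(P ⇒ (P ≡ Q)) = 1 − 0.086 = 0.914
R ≡ S = 1 − |0.877 − 0.411| = 1 − 0.466 = 0.534
¬¬(P ⇒ (P ≡ Q)) ≡ (R ≡ S) = 1 − |0.914 − 0.534| = 1 − 0.380 = 0.620
¬(¬¬(P ⇒ (P ≡ Q)) ≡ (R ≡ S)) = 1 − 0.620 = 0.380
¬¬(¬¬(P ⇒ (P ≡ Q)) ≡ (R ≡ S)) = 1 − 0.380 = 0.620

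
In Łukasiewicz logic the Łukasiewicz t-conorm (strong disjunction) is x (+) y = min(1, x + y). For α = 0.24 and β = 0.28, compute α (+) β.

0.52

α (+) β = min(1, 0.24 + 0.28) = min(1, 0.52) = 0.52
For comparison, the Gödel t-conorm max(x, y) would give 0.28.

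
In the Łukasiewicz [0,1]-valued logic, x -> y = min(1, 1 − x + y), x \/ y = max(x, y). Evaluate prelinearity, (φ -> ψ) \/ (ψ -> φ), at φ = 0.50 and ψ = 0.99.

φ -> ψ = min(1, 1 − 0.50 + 0.99) = min(1, 1.49) = 1.00
ψ -> φ = min(1, 1 − 0.99 + 0.50) = min(1, 0.51) = 0.51
(φ -> ψ) \/ (ψ -> φ) = max(1.00, 0.51) = 1.00
(As expected: a Ł∞-tautology — holds in every MV-chain.)

1.00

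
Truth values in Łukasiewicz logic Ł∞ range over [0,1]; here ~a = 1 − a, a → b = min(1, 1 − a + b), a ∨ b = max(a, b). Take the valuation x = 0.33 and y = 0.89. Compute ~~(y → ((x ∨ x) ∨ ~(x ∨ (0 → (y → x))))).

x ∨ x = max(0.33, 0.33) = 0.33
y → x = min(1, 1 − 0.89 + 0.33) = min(1, 0.44) = 0.44
0 → (y → x) = min(1, 1 − 0.00 + 0.44) = min(1, 1.44) = 1.00
x ∨ (0 → (y → x)) = max(0.33, 1.00) = 1.00
~(x ∨ (0 → (y → x))) = 1 − 1.00 = 0.00
(x ∨ x) ∨ ~(x ∨ (0 → (y → x))) = max(0.33, 0.00) = 0.33
y → ((x ∨ x) ∨ ~(x ∨ (0 → (y → x)))) = min(1, 1 − 0.89 + 0.33) = min(1, 0.44) = 0.44
~(y → ((x ∨ x) ∨ ~(x ∨ (0 → (y → x))))) = 1 − 0.44 = 0.56
~~(y → ((x ∨ x) ∨ ~(x ∨ (0 → (y → x))))) = 1 − 0.56 = 0.44

0.44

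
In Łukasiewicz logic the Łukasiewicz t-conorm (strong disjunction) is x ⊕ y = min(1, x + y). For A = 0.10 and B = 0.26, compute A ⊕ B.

0.36

A ⊕ B = min(1, 0.10 + 0.26) = min(1, 0.36) = 0.36
For comparison, the Gödel t-conorm max(x, y) would give 0.26.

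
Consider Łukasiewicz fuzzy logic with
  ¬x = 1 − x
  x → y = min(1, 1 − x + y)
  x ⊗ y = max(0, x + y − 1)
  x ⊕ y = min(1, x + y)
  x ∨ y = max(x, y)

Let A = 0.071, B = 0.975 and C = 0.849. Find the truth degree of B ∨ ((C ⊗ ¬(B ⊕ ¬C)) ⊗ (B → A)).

¬C = 1 − 0.849 = 0.151
B ⊕ ¬C = min(1, 0.975 + 0.151) = min(1, 1.126) = 1.000
¬(B ⊕ ¬C) = 1 − 1.000 = 0.000
C ⊗ ¬(B ⊕ ¬C) = max(0, 0.849 + 0.000 − 1) = max(0, -0.151) = 0.000
B → A = min(1, 1 − 0.975 + 0.071) = min(1, 0.096) = 0.096
(C ⊗ ¬(B ⊕ ¬C)) ⊗ (B → A) = max(0, 0.000 + 0.096 − 1) = max(0, -0.904) = 0.000
B ∨ ((C ⊗ ¬(B ⊕ ¬C)) ⊗ (B → A)) = max(0.975, 0.000) = 0.975

0.975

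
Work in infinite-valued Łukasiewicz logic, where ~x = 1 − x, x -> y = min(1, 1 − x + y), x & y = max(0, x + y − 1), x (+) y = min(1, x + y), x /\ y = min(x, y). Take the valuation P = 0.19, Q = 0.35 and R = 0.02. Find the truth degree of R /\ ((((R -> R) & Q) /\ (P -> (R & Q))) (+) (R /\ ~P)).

0.02

R -> R = min(1, 1 − 0.02 + 0.02) = min(1, 1.00) = 1.00
(R -> R) & Q = max(0, 1.00 + 0.35 − 1) = max(0, 0.35) = 0.35
R & Q = max(0, 0.02 + 0.35 − 1) = max(0, -0.63) = 0.00
P -> (R & Q) = min(1, 1 − 0.19 + 0.00) = min(1, 0.81) = 0.81
((R -> R) & Q) /\ (P -> (R & Q)) = min(0.35, 0.81) = 0.35
~P = 1 − 0.19 = 0.81
R /\ ~P = min(0.02, 0.81) = 0.02
(((R -> R) & Q) /\ (P -> (R & Q))) (+) (R /\ ~P) = min(1, 0.35 + 0.02) = min(1, 0.37) = 0.37
R /\ ((((R -> R) & Q) /\ (P -> (R & Q))) (+) (R /\ ~P)) = min(0.02, 0.37) = 0.02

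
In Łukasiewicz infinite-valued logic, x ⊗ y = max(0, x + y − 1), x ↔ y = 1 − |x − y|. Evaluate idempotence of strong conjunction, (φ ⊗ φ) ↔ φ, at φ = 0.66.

φ ⊗ φ = max(0, 0.66 + 0.66 − 1) = max(0, 0.32) = 0.32
(φ ⊗ φ) ↔ φ = 1 − |0.32 − 0.66| = 1 − 0.34 = 0.66
(The value 0.66 < 1 shows this instance is not satisfied; fails in Ł∞ since a ⊗ a = max(0, 2a−1) ≠ a in general.)

0.66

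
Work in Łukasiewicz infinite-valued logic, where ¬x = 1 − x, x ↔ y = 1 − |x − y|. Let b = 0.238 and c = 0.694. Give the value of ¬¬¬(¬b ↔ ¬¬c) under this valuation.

0.068

¬b = 1 − 0.238 = 0.762
¬c = 1 − 0.694 = 0.306
¬¬c = 1 − 0.306 = 0.694
¬b ↔ ¬¬c = 1 − |0.762 − 0.694| = 1 − 0.068 = 0.932
¬(¬b ↔ ¬¬c) = 1 − 0.932 = 0.068
¬¬(¬b ↔ ¬¬c) = 1 − 0.068 = 0.932
¬¬¬(¬b ↔ ¬¬c) = 1 − 0.932 = 0.068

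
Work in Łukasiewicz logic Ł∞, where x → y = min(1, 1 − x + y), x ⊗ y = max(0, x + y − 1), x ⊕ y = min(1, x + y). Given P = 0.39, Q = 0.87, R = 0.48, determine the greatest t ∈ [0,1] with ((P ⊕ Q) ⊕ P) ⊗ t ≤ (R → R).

1.00

P ⊕ Q = min(1, 0.39 + 0.87) = min(1, 1.26) = 1.00
(P ⊕ Q) ⊕ P = min(1, 1.00 + 0.39) = min(1, 1.39) = 1.00
So the left factor is (P ⊕ Q) ⊕ P = 1.00.
R → R = min(1, 1 − 0.48 + 0.48) = min(1, 1.00) = 1.00
So the right-hand bound is R → R = 1.00.
The residuum of the Łukasiewicz t-norm gives the supremum: min(1, 1 − 1.00 + 1.00).
1 − 1.00 + 1.00 = 1.00, so t = min(1, 1.00) = 1.00.
Check: 1.00 ⊗ 1.00 = max(0, 1.00) = 1.00 ≤ 1.00.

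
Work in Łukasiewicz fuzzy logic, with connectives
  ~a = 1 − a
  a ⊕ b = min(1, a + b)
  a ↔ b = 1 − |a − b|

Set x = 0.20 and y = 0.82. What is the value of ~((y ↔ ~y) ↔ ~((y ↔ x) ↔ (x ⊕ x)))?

0.34

~y = 1 − 0.82 = 0.18
y ↔ ~y = 1 − |0.82 − 0.18| = 1 − 0.64 = 0.36
y ↔ x = 1 − |0.82 − 0.20| = 1 − 0.62 = 0.38
x ⊕ x = min(1, 0.20 + 0.20) = min(1, 0.40) = 0.40
(y ↔ x) ↔ (x ⊕ x) = 1 − |0.38 − 0.40| = 1 − 0.02 = 0.98
~((y ↔ x) ↔ (x ⊕ x)) = 1 − 0.98 = 0.02
(y ↔ ~y) ↔ ~((y ↔ x) ↔ (x ⊕ x)) = 1 − |0.36 − 0.02| = 1 − 0.34 = 0.66
~((y ↔ ~y) ↔ ~((y ↔ x) ↔ (x ⊕ x))) = 1 − 0.66 = 0.34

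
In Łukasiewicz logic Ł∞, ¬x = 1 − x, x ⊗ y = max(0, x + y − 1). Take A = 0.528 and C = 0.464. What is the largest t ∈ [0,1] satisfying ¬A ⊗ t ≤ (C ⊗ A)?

¬A = 1 − 0.528 = 0.472
So the left factor is ¬A = 0.472.
C ⊗ A = max(0, 0.464 + 0.528 − 1) = max(0, -0.008) = 0.000
So the right-hand bound is C ⊗ A = 0.000.
The residuum of the Łukasiewicz t-norm gives the supremum: min(1, 1 − 0.472 + 0.000).
1 − 0.472 + 0.000 = 0.528, so t = min(1, 0.528) = 0.528.
Check: 0.472 ⊗ 0.528 = max(0, 0.000) = 0.000 ≤ 0.000.

0.528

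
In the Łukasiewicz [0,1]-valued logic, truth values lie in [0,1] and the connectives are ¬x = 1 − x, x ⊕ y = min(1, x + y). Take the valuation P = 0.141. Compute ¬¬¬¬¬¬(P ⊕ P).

P ⊕ P = min(1, 0.141 + 0.141) = min(1, 0.282) = 0.282
¬(P ⊕ P) = 1 − 0.282 = 0.718
¬¬(P ⊕ P) = 1 − 0.718 = 0.282
¬¬¬(P ⊕ P) = 1 − 0.282 = 0.718
¬¬¬¬(P ⊕ P) = 1 − 0.718 = 0.282
¬¬¬¬¬(P ⊕ P) = 1 − 0.282 = 0.718
¬¬¬¬¬¬(P ⊕ P) = 1 − 0.718 = 0.282

0.282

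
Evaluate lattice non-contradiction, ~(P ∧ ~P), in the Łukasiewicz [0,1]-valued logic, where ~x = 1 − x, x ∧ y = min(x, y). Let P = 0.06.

0.94

~P = 1 − 0.06 = 0.94
P ∧ ~P = min(0.06, 0.94) = 0.06
~(P ∧ ~P) = 1 − 0.06 = 0.94
(The value 0.94 < 1 shows this instance is not satisfied; not a Ł∞-tautology — its value is 1 − min(a, 1−a).)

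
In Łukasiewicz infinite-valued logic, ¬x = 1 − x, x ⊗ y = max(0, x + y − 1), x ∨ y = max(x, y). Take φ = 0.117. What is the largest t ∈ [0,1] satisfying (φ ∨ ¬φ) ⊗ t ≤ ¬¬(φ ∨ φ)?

0.234

¬φ = 1 − 0.117 = 0.883
φ ∨ ¬φ = max(0.117, 0.883) = 0.883
So the left factor is φ ∨ ¬φ = 0.883.
φ ∨ φ = max(0.117, 0.117) = 0.117
¬(φ ∨ φ) = 1 − 0.117 = 0.883
¬¬(φ ∨ φ) = 1 − 0.883 = 0.117
So the right-hand bound is ¬¬(φ ∨ φ) = 0.117.
The residuum of the Łukasiewicz t-norm gives the supremum: min(1, 1 − 0.883 + 0.117).
1 − 0.883 + 0.117 = 0.234, so t = min(1, 0.234) = 0.234.
Check: 0.883 ⊗ 0.234 = max(0, 0.117) = 0.117 ≤ 0.117.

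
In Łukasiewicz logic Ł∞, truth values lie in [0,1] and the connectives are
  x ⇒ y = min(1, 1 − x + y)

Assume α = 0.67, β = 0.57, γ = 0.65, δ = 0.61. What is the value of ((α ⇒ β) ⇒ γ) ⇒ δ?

α ⇒ β = min(1, 1 − 0.67 + 0.57) = min(1, 0.90) = 0.90
(α ⇒ β) ⇒ γ = min(1, 1 − 0.90 + 0.65) = min(1, 0.75) = 0.75
((α ⇒ β) ⇒ γ) ⇒ δ = min(1, 1 − 0.75 + 0.61) = min(1, 0.86) = 0.86

0.86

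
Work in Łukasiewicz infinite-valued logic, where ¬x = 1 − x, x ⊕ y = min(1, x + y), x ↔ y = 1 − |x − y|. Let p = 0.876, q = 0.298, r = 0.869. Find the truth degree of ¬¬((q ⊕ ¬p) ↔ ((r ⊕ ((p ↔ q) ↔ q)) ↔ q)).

0.876

¬p = 1 − 0.876 = 0.124
q ⊕ ¬p = min(1, 0.298 + 0.124) = min(1, 0.422) = 0.422
p ↔ q = 1 − |0.876 − 0.298| = 1 − 0.578 = 0.422
(p ↔ q) ↔ q = 1 − |0.422 − 0.298| = 1 − 0.124 = 0.876
r ⊕ ((p ↔ q) ↔ q) = min(1, 0.869 + 0.876) = min(1, 1.745) = 1.000
(r ⊕ ((p ↔ q) ↔ q)) ↔ q = 1 − |1.000 − 0.298| = 1 − 0.702 = 0.298
(q ⊕ ¬p) ↔ ((r ⊕ ((p ↔ q) ↔ q)) ↔ q) = 1 − |0.422 − 0.298| = 1 − 0.124 = 0.876
¬((q ⊕ ¬p) ↔ ((r ⊕ ((p ↔ q) ↔ q)) ↔ q)) = 1 − 0.876 = 0.124
¬¬((q ⊕ ¬p) ↔ ((r ⊕ ((p ↔ q) ↔ q)) ↔ q)) = 1 − 0.124 = 0.876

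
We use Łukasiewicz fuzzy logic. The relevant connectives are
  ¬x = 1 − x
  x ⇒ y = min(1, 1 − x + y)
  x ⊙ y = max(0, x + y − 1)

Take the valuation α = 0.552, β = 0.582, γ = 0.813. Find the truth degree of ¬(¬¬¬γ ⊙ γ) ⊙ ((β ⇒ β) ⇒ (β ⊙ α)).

0.134

¬γ = 1 − 0.813 = 0.187
¬¬γ = 1 − 0.187 = 0.813
¬¬¬γ = 1 − 0.813 = 0.187
¬¬¬γ ⊙ γ = max(0, 0.187 + 0.813 − 1) = max(0, 0.000) = 0.000
¬(¬¬¬γ ⊙ γ) = 1 − 0.000 = 1.000
β ⇒ β = min(1, 1 − 0.582 + 0.582) = min(1, 1.000) = 1.000
β ⊙ α = max(0, 0.582 + 0.552 − 1) = max(0, 0.134) = 0.134
(β ⇒ β) ⇒ (β ⊙ α) = min(1, 1 − 1.000 + 0.134) = min(1, 0.134) = 0.134
¬(¬¬¬γ ⊙ γ) ⊙ ((β ⇒ β) ⇒ (β ⊙ α)) = max(0, 1.000 + 0.134 − 1) = max(0, 0.134) = 0.134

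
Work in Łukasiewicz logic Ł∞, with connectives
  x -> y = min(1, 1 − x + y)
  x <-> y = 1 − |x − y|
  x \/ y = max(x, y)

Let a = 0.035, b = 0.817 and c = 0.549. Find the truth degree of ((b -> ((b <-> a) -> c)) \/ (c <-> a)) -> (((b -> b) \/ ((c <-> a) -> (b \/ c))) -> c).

b <-> a = 1 − |0.817 − 0.035| = 1 − 0.782 = 0.218
(b <-> a) -> c = min(1, 1 − 0.218 + 0.549) = min(1, 1.331) = 1.000
b -> ((b <-> a) -> c) = min(1, 1 − 0.817 + 1.000) = min(1, 1.183) = 1.000
c <-> a = 1 − |0.549 − 0.035| = 1 − 0.514 = 0.486
(b -> ((b <-> a) -> c)) \/ (c <-> a) = max(1.000, 0.486) = 1.000
b -> b = min(1, 1 − 0.817 + 0.817) = min(1, 1.000) = 1.000
b \/ c = max(0.817, 0.549) = 0.817
(c <-> a) -> (b \/ c) = min(1, 1 − 0.486 + 0.817) = min(1, 1.331) = 1.000
(b -> b) \/ ((c <-> a) -> (b \/ c)) = max(1.000, 1.000) = 1.000
((b -> b) \/ ((c <-> a) -> (b \/ c))) -> c = min(1, 1 − 1.000 + 0.549) = min(1, 0.549) = 0.549
((b -> ((b <-> a) -> c)) \/ (c <-> a)) -> (((b -> b) \/ ((c <-> a) -> (b \/ c))) -> c) = min(1, 1 − 1.000 + 0.549) = min(1, 0.549) = 0.549

0.549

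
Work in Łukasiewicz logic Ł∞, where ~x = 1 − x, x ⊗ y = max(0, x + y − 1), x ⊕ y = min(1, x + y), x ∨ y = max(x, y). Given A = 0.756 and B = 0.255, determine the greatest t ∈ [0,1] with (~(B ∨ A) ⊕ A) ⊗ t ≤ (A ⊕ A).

1.000

B ∨ A = max(0.255, 0.756) = 0.756
~(B ∨ A) = 1 − 0.756 = 0.244
~(B ∨ A) ⊕ A = min(1, 0.244 + 0.756) = min(1, 1.000) = 1.000
So the left factor is ~(B ∨ A) ⊕ A = 1.000.
A ⊕ A = min(1, 0.756 + 0.756) = min(1, 1.512) = 1.000
So the right-hand bound is A ⊕ A = 1.000.
The residuum of the Łukasiewicz t-norm gives the supremum: min(1, 1 − 1.000 + 1.000).
1 − 1.000 + 1.000 = 1.000, so t = min(1, 1.000) = 1.000.
Check: 1.000 ⊗ 1.000 = max(0, 1.000) = 1.000 ≤ 1.000.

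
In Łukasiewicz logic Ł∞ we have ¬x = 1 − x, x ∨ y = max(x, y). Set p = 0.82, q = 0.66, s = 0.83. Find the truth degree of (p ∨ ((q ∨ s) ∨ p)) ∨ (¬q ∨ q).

q ∨ s = max(0.66, 0.83) = 0.83
(q ∨ s) ∨ p = max(0.83, 0.82) = 0.83
p ∨ ((q ∨ s) ∨ p) = max(0.82, 0.83) = 0.83
¬q = 1 − 0.66 = 0.34
¬q ∨ q = max(0.34, 0.66) = 0.66
(p ∨ ((q ∨ s) ∨ p)) ∨ (¬q ∨ q) = max(0.83, 0.66) = 0.83

0.83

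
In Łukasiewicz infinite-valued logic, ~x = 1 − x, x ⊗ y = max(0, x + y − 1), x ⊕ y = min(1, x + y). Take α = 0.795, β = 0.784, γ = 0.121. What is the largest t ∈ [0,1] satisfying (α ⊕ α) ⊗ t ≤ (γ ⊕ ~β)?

α ⊕ α = min(1, 0.795 + 0.795) = min(1, 1.590) = 1.000
So the left factor is α ⊕ α = 1.000.
~β = 1 − 0.784 = 0.216
γ ⊕ ~β = min(1, 0.121 + 0.216) = min(1, 0.337) = 0.337
So the right-hand bound is γ ⊕ ~β = 0.337.
The residuum of the Łukasiewicz t-norm gives the supremum: min(1, 1 − 1.000 + 0.337).
1 − 1.000 + 0.337 = 0.337, so t = min(1, 0.337) = 0.337.
Check: 1.000 ⊗ 0.337 = max(0, 0.337) = 0.337 ≤ 0.337.

0.337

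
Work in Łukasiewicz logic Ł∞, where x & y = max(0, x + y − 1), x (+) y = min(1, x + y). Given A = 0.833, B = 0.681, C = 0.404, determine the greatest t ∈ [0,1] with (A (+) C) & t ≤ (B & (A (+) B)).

A (+) C = min(1, 0.833 + 0.404) = min(1, 1.237) = 1.000
So the left factor is A (+) C = 1.000.
A (+) B = min(1, 0.833 + 0.681) = min(1, 1.514) = 1.000
B & (A (+) B) = max(0, 0.681 + 1.000 − 1) = max(0, 0.681) = 0.681
So the right-hand bound is B & (A (+) B) = 0.681.
The residuum of the Łukasiewicz t-norm gives the supremum: min(1, 1 − 1.000 + 0.681).
1 − 1.000 + 0.681 = 0.681, so t = min(1, 0.681) = 0.681.
Check: 1.000 & 0.681 = max(0, 0.681) = 0.681 ≤ 0.681.

0.681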